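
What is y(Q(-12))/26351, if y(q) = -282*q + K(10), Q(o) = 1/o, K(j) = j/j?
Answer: 49/52702 ≈ 0.00092976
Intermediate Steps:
K(j) = 1
y(q) = 1 - 282*q (y(q) = -282*q + 1 = 1 - 282*q)
y(Q(-12))/26351 = (1 - 282/(-12))/26351 = (1 - 282*(-1/12))*(1/26351) = (1 + 47/2)*(1/26351) = (49/2)*(1/26351) = 49/52702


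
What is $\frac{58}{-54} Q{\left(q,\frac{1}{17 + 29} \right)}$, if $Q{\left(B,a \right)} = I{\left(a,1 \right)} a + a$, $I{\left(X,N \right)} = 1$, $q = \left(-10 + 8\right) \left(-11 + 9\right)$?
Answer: $- \frac{29}{621} \approx -0.046699$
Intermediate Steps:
$q = 4$ ($q = \left(-2\right) \left(-2\right) = 4$)
$Q{\left(B,a \right)} = 2 a$ ($Q{\left(B,a \right)} = 1 a + a = a + a = 2 a$)
$\frac{58}{-54} Q{\left(q,\frac{1}{17 + 29} \right)} = \frac{58}{-54} \frac{2}{17 + 29} = 58 \left(- \frac{1}{54}\right) \frac{2}{46} = - \frac{29 \cdot 2 \cdot \frac{1}{46}}{27} = \left(- \frac{29}{27}\right) \frac{1}{23} = - \frac{29}{621}$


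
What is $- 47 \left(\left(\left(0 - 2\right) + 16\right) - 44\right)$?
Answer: $1410$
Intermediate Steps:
$- 47 \left(\left(\left(0 - 2\right) + 16\right) - 44\right) = - 47 \left(\left(-2 + 16\right) - 44\right) = - 47 \left(14 - 44\right) = \left(-47\right) \left(-30\right) = 1410$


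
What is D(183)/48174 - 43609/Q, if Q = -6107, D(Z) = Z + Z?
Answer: 11306748/1581713 ≈ 7.1484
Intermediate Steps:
D(Z) = 2*Z
D(183)/48174 - 43609/Q = (2*183)/48174 - 43609/(-6107) = 366*(1/48174) - 43609*(-1/6107) = 61/8029 + 43609/6107 = 11306748/1581713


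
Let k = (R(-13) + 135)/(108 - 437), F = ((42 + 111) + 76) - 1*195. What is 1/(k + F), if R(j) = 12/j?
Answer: 611/20525 ≈ 0.029769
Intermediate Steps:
F = 34 (F = (153 + 76) - 195 = 229 - 195 = 34)
k = -249/611 (k = (12/(-13) + 135)/(108 - 437) = (12*(-1/13) + 135)/(-329) = (-12/13 + 135)*(-1/329) = (1743/13)*(-1/329) = -249/611 ≈ -0.40753)
1/(k + F) = 1/(-249/611 + 34) = 1/(20525/611) = 611/20525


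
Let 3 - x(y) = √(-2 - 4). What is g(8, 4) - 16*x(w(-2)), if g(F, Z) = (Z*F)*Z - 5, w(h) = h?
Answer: 75 + 16*I*√6 ≈ 75.0 + 39.192*I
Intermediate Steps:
x(y) = 3 - I*√6 (x(y) = 3 - √(-2 - 4) = 3 - √(-6) = 3 - I*√6)
g(F, Z) = -5 + F*Z² (g(F, Z) = (F*Z)*Z - 5 = F*Z² - 5 = -5 + F*Z²)
g(8, 4) - 16*x(w(-2)) = (-5 + 8*4²) - 16*(3 - I*√6) = (-5 + 8*16) + (-48 + 16*I*√6) = (-5 + 128) + (-48 + 16*I*√6) = 123 + (-48 + 16*I*√6) = 75 + 16*I*√6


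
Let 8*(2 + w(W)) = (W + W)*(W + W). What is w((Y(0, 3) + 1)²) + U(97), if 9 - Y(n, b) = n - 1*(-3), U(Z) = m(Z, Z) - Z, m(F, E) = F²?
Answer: 21021/2 ≈ 10511.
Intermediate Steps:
U(Z) = Z² - Z
Y(n, b) = 6 - n (Y(n, b) = 9 - (n - 1*(-3)) = 9 - (n + 3) = 9 - (3 + n) = 9 + (-3 - n) = 6 - n)
w(W) = -2 + W²/2 (w(W) = -2 + ((W + W)*(W + W))/8 = -2 + ((2*W)*(2*W))/8 = -2 + (4*W²)/8 = -2 + W²/2)
w((Y(0, 3) + 1)²) + U(97) = (-2 + (((6 - 1*0) + 1)²)²/2) + 97*(-1 + 97) = (-2 + (((6 + 0) + 1)²)²/2) + 97*96 = (-2 + ((6 + 1)²)²/2) + 9312 = (-2 + (7²)²/2) + 9312 = (-2 + (½)*49²) + 9312 = (-2 + (½)*2401) + 9312 = (-2 + 2401/2) + 9312 = 2397/2 + 9312 = 21021/2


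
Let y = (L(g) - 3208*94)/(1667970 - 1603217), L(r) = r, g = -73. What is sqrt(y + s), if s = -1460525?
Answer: 5*I*sqrt(244957172141734)/64753 ≈ 1208.5*I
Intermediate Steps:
y = -301625/64753 (y = (-73 - 3208*94)/(1667970 - 1603217) = (-73 - 301552)/64753 = -301625*1/64753 = -301625/64753 ≈ -4.6581)
sqrt(y + s) = sqrt(-301625/64753 - 1460525) = sqrt(-94573676950/64753) = 5*I*sqrt(244957172141734)/64753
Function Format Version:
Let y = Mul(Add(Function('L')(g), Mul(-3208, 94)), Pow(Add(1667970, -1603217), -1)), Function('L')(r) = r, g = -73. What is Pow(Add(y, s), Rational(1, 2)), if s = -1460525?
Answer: Mul(Rational(5, 64753), I, Pow(244957172141734, Rational(1, 2))) ≈ Mul(1208.5, I)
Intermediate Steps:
y = Rational(-301625, 64753) (y = Mul(Add(-73, Mul(-3208, 94)), Pow(Add(1667970, -1603217), -1)) = Mul(Add(-73, -301552), Pow(64753, -1)) = Mul(-301625, Rational(1, 64753)) = Rational(-301625, 64753) ≈ -4.6581)
Pow(Add(y, s), Rational(1, 2)) = Pow(Add(Rational(-301625, 64753), -1460525), Rational(1, 2)) = Pow(Rational(-94573676950, 64753), Rational(1, 2)) = Mul(Rational(5, 64753), I, Pow(244957172141734, Rational(1, 2)))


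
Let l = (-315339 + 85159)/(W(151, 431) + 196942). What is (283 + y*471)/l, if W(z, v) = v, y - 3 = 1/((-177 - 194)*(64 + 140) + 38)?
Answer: -5064399530817/3482439256 ≈ -1454.3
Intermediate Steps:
y = 226937/75646 (y = 3 + 1/((-177 - 194)*(64 + 140) + 38) = 3 + 1/(-371*204 + 38) = 3 + 1/(-75684 + 38) = 3 + 1/(-75646) = 3 - 1/75646 = 226937/75646 ≈ 3.0000)
l = -230180/197373 (l = (-315339 + 85159)/(431 + 196942) = -230180/197373 ≈ -1.1662)
(283 + y*471)/l = (283 + (226937/75646)*471)/(-230180/197373) = (283 + 106887327/75646)*(-197373/230180) = (128295145/75646)*(-197373/230180) = -5064399530817/3482439256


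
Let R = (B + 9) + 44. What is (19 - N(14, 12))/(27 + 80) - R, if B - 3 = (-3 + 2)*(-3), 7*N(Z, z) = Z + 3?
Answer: -44075/749 ≈ -58.845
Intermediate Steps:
N(Z, z) = 3/7 + Z/7 (N(Z, z) = (Z + 3)/7 = (3 + Z)/7 = 3/7 + Z/7)
B = 6 (B = 3 + (-3 + 2)*(-3) = 3 - 1*(-3) = 3 + 3 = 6)
R = 59 (R = (6 + 9) + 44 = 15 + 44 = 59)
(19 - N(14, 12))/(27 + 80) - R = (19 - (3/7 + (⅐)*14))/(27 + 80) - 1*59 = (19 - (3/7 + 2))/107 - 59 = (19 - 1*17/7)*(1/107) - 59 = (19 - 17/7)*(1/107) - 59 = (116/7)*(1/107) - 59 = 116/749 - 59 = -44075/749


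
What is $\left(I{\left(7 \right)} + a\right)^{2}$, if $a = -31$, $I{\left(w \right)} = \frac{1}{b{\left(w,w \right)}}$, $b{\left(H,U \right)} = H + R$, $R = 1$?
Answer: $\frac{61009}{64} \approx 953.27$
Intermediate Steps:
$b{\left(H,U \right)} = 1 + H$ ($b{\left(H,U \right)} = H + 1 = 1 + H$)
$I{\left(w \right)} = \frac{1}{1 + w}$
$\left(I{\left(7 \right)} + a\right)^{2} = \left(\frac{1}{1 + 7} - 31\right)^{2} = \left(\frac{1}{8} - 31\right)^{2} = \left(- \frac{247}{8}\right)^{2} = \frac{61009}{64}$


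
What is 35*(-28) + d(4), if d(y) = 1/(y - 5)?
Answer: -981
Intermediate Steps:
d(y) = 1/(-5 + y)
35*(-28) + d(4) = 35*(-28) + 1/(-5 + 4) = -980 + 1/(-1) = -980 - 1 = -981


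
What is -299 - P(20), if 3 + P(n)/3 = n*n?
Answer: -1490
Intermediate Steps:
P(n) = -9 + 3*n² (P(n) = -9 + 3*(n*n) = -9 + 3*n²)
-299 - P(20) = -299 - (-9 + 3*20²) = -299 - (-9 + 3*400) = -299 - (-9 + 1200) = -299 - 1*1191 = -299 - 1191 = -1490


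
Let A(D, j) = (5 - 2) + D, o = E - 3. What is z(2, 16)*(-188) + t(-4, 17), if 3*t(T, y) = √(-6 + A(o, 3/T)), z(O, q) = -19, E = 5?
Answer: 3572 + I/3 ≈ 3572.0 + 0.33333*I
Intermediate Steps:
o = 2 (o = 5 - 3 = 2)
A(D, j) = 3 + D
t(T, y) = I/3 (t(T, y) = √(-6 + (3 + 2))/3 = √(-6 + 5)/3 = √(-1)/3 = I/3)
z(2, 16)*(-188) + t(-4, 17) = -19*(-188) + I/3 = 3572 + I/3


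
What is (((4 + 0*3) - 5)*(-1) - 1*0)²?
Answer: 1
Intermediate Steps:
(((4 + 0*3) - 5)*(-1) - 1*0)² = (((4 + 0) - 5)*(-1) + 0)² = ((4 - 5)*(-1) + 0)² = (-1*(-1) + 0)² = (1 + 0)² = 1² = 1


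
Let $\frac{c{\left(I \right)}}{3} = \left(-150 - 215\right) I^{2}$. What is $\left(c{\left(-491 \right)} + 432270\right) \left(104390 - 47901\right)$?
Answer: $-14887756446825$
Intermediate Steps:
$c{\left(I \right)} = - 1095 I^{2}$ ($c{\left(I \right)} = 3 \left(-150 - 215\right) I^{2} = 3 \left(- 365 I^{2}\right) = - 1095 I^{2}$)
$\left(c{\left(-491 \right)} + 432270\right) \left(104390 - 47901\right) = \left(- 1095 \left(-491\right)^{2} + 432270\right) \left(104390 - 47901\right) = \left(\left(-1095\right) 241081 + 432270\right) 56489 = \left(-263983695 + 432270\right) 56489 = \left(-263551425\right) 56489 = -14887756446825$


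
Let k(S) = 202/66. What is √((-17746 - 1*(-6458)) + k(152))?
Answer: I*√12289299/33 ≈ 106.23*I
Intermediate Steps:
k(S) = 101/33 (k(S) = 202*(1/66) = 101/33)
√((-17746 - 1*(-6458)) + k(152)) = √((-17746 - 1*(-6458)) + 101/33) = √((-17746 + 6458) + 101/33) = √(-11288 + 101/33) = √(-372403/33) = I*√12289299/33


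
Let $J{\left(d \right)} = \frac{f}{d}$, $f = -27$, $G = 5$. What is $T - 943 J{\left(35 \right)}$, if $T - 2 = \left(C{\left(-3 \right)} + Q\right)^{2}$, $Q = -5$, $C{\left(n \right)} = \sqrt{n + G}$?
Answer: $\frac{26476}{35} - 10 \sqrt{2} \approx 742.32$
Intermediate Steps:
$C{\left(n \right)} = \sqrt{5 + n}$ ($C{\left(n \right)} = \sqrt{n + 5} = \sqrt{5 + n}$)
$J{\left(d \right)} = - \frac{27}{d}$
$T = 2 + \left(-5 + \sqrt{2}\right)^{2}$ ($T = 2 + \left(\sqrt{5 - 3} - 5\right)^{2} = 2 + \left(\sqrt{2} - 5\right)^{2} = 2 + \left(-5 + \sqrt{2}\right)^{2} \approx 14.858$)
$T - 943 J{\left(35 \right)} = \left(29 - 10 \sqrt{2}\right) - 943 \left(- \frac{27}{35}\right) = \left(29 - 10 \sqrt{2}\right) - 943 \left(\left(-27\right) \frac{1}{35}\right) = \left(29 - 10 \sqrt{2}\right) - - \frac{25461}{35} = \left(29 - 10 \sqrt{2}\right) + \frac{25461}{35} = \frac{26476}{35} - 10 \sqrt{2}$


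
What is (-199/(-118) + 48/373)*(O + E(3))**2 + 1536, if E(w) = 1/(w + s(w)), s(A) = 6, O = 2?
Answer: 5504886475/3565134 ≈ 1544.1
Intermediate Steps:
E(w) = 1/(6 + w) (E(w) = 1/(w + 6) = 1/(6 + w))
(-199/(-118) + 48/373)*(O + E(3))**2 + 1536 = (-199/(-118) + 48/373)*(2 + 1/(6 + 3))**2 + 1536 = (-199*(-1/118) + 48*(1/373))*(2 + 1/9)**2 + 1536 = (199/118 + 48/373)*(2 + 1/9)**2 + 1536 = 79891*(19/9)**2/44014 + 1536 = (79891/44014)*(361/81) + 1536 = 28840651/3565134 + 1536 = 5504886475/3565134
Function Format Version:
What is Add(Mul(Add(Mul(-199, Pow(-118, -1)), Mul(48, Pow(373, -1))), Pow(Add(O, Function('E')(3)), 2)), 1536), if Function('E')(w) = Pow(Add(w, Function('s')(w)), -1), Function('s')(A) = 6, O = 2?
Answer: Rational(5504886475, 3565134) ≈ 1544.1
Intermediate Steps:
Function('E')(w) = Pow(Add(6, w), -1) (Function('E')(w) = Pow(Add(w, 6), -1) = Pow(Add(6, w), -1))
Add(Mul(Add(Mul(-199, Pow(-118, -1)), Mul(48, Pow(373, -1))), Pow(Add(O, Function('E')(3)), 2)), 1536) = Add(Mul(Add(Mul(-199, Pow(-118, -1)), Mul(48, Pow(373, -1))), Pow(Add(2, Pow(Add(6, 3), -1)), 2)), 1536) = Add(Mul(Add(Mul(-199, Rational(-1, 118)), Mul(48, Rational(1, 373))), Pow(Add(2, Pow(9, -1)), 2)), 1536) = Add(Mul(Add(Rational(199, 118), Rational(48, 373)), Pow(Add(2, Rational(1, 9)), 2)), 1536) = Add(Mul(Rational(79891, 44014), Pow(Rational(19, 9), 2)), 1536) = Add(Mul(Rational(79891, 44014), Rational(361, 81)), 1536) = Add(Rational(28840651, 3565134), 1536) = Rational(5504886475, 3565134)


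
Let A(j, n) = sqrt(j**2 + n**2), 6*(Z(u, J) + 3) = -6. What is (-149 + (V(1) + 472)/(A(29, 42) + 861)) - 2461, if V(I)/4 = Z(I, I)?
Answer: -481914036/184679 - 114*sqrt(2605)/184679 ≈ -2609.5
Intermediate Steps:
Z(u, J) = -4 (Z(u, J) = -3 + (1/6)*(-6) = -3 - 1 = -4)
V(I) = -16 (V(I) = 4*(-4) = -16)
(-149 + (V(1) + 472)/(A(29, 42) + 861)) - 2461 = (-149 + (-16 + 472)/(sqrt(29**2 + 42**2) + 861)) - 2461 = (-149 + 456/(sqrt(841 + 1764) + 861)) - 2461 = (-149 + 456/(sqrt(2605) + 861)) - 2461 = (-149 + 456/(861 + sqrt(2605))) - 2461 = -2610 + 456/(861 + sqrt(2605))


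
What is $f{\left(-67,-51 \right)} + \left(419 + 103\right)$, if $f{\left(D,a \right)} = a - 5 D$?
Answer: $806$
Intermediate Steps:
$f{\left(-67,-51 \right)} + \left(419 + 103\right) = \left(-51 - -335\right) + \left(419 + 103\right) = \left(-51 + 335\right) + 522 = 284 + 522 = 806$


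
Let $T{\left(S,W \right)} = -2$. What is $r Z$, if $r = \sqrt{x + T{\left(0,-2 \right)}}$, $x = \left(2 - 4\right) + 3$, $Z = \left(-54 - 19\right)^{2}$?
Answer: $5329 i \approx 5329.0 i$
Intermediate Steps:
$Z = 5329$ ($Z = \left(-73\right)^{2} = 5329$)
$x = 1$ ($x = -2 + 3 = 1$)
$r = i$ ($r = \sqrt{1 - 2} = \sqrt{-1} = i \approx 1.0 i$)
$r Z = i 5329 = 5329 i$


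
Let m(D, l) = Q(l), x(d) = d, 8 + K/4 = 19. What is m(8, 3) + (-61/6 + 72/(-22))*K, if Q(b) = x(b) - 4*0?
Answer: -1765/3 ≈ -588.33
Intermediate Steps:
K = 44 (K = -32 + 4*19 = -32 + 76 = 44)
Q(b) = b (Q(b) = b - 4*0 = b + 0 = b)
m(D, l) = l
m(8, 3) + (-61/6 + 72/(-22))*K = 3 + (-61/6 + 72/(-22))*44 = 3 + (-61*⅙ + 72*(-1/22))*44 = 3 + (-61/6 - 36/11)*44 = 3 - 887/66*44 = 3 - 1774/3 = -1765/3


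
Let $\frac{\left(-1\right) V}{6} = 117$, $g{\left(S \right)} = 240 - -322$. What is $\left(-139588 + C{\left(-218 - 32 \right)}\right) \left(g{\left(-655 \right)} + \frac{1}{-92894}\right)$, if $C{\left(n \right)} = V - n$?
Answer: $- \frac{3655494018540}{46447} \approx -7.8702 \cdot 10^{7}$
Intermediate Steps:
$g{\left(S \right)} = 562$ ($g{\left(S \right)} = 240 + 322 = 562$)
$V = -702$ ($V = \left(-6\right) 117 = -702$)
$C{\left(n \right)} = -702 - n$
$\left(-139588 + C{\left(-218 - 32 \right)}\right) \left(g{\left(-655 \right)} + \frac{1}{-92894}\right) = \left(-139588 - 452\right) \left(562 + \frac{1}{-92894}\right) = \left(-139588 - 452\right) \left(562 - \frac{1}{92894}\right) = \left(-139588 + \left(-702 + 250\right)\right) \frac{52206427}{92894} = \left(-139588 - 452\right) \frac{52206427}{92894} = \left(-140040\right) \frac{52206427}{92894} = - \frac{3655494018540}{46447}$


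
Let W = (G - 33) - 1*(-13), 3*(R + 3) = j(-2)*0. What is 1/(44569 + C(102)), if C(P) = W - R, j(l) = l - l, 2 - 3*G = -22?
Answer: 1/44560 ≈ 2.2442e-5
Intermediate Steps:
G = 8 (G = 2/3 - 1/3*(-22) = 2/3 + 22/3 = 8)
j(l) = 0
R = -3 (R = -3 + (0*0)/3 = -3 + (1/3)*0 = -3 + 0 = -3)
W = -12 (W = (8 - 33) - 1*(-13) = -25 + 13 = -12)
C(P) = -9 (C(P) = -12 - 1*(-3) = -12 + 3 = -9)
1/(44569 + C(102)) = 1/(44569 - 9) = 1/44560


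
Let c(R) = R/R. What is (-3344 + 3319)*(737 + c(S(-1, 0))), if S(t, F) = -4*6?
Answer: -18450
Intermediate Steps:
S(t, F) = -24
c(R) = 1
(-3344 + 3319)*(737 + c(S(-1, 0))) = (-3344 + 3319)*(737 + 1) = -25*738 = -18450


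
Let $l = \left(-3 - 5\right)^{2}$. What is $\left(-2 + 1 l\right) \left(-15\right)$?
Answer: $-930$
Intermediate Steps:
$l = 64$ ($l = \left(-8\right)^{2} = 64$)
$\left(-2 + 1 l\right) \left(-15\right) = \left(-2 + 1 \cdot 64\right) \left(-15\right) = \left(-2 + 64\right) \left(-15\right) = 62 \left(-15\right) = -930$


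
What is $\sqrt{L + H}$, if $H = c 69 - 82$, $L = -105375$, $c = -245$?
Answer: $i \sqrt{122362} \approx 349.8 i$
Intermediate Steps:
$H = -16987$ ($H = \left(-245\right) 69 - 82 = -16905 - 82 = -16987$)
$\sqrt{L + H} = \sqrt{-105375 - 16987} = \sqrt{-122362} = i \sqrt{122362}$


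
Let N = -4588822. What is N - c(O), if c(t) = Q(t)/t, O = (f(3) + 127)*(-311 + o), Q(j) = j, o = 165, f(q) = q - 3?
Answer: -4588823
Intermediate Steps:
f(q) = -3 + q
O = -18542 (O = ((-3 + 3) + 127)*(-311 + 165) = (0 + 127)*(-146) = 127*(-146) = -18542)
c(t) = 1 (c(t) = t/t = 1)
N - c(O) = -4588822 - 1*1 = -4588822 - 1 = -4588823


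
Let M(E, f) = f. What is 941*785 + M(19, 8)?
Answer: 738693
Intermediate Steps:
941*785 + M(19, 8) = 941*785 + 8 = 738685 + 8 = 738693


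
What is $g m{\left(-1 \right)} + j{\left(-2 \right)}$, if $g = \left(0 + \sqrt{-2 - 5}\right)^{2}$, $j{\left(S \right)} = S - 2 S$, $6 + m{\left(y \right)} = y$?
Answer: $51$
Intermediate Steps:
$m{\left(y \right)} = -6 + y$
$j{\left(S \right)} = - S$
$g = -7$ ($g = \left(0 + \sqrt{-7}\right)^{2} = \left(0 + i \sqrt{7}\right)^{2} = \left(i \sqrt{7}\right)^{2} = -7$)
$g m{\left(-1 \right)} + j{\left(-2 \right)} = - 7 \left(-6 - 1\right) - -2 = \left(-7\right) \left(-7\right) + 2 = 49 + 2 = 51$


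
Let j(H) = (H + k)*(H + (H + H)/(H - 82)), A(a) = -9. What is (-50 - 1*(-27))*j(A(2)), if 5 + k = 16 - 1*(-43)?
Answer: 829035/91 ≈ 9110.3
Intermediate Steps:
k = 54 (k = -5 + (16 - 1*(-43)) = -5 + (16 + 43) = -5 + 59 = 54)
j(H) = (54 + H)*(H + 2*H/(-82 + H)) (j(H) = (H + 54)*(H + (H + H)/(H - 82)) = (54 + H)*(H + (2*H)/(-82 + H)) = (54 + H)*(H + 2*H/(-82 + H)))
(-50 - 1*(-27))*j(A(2)) = (-50 - 1*(-27))*(-9*(-4320 + (-9)² - 26*(-9))/(-82 - 9)) = (-50 + 27)*(-9*(-4320 + 81 + 234)/(-91)) = -(-207)*(-1)*(-4005)/91 = -23*(-36045/91) = 829035/91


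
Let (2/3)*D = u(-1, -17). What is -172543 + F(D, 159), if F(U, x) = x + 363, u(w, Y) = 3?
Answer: -172021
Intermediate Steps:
D = 9/2 (D = (3/2)*3 = 9/2 ≈ 4.5000)
F(U, x) = 363 + x
-172543 + F(D, 159) = -172543 + (363 + 159) = -172543 + 522 = -172021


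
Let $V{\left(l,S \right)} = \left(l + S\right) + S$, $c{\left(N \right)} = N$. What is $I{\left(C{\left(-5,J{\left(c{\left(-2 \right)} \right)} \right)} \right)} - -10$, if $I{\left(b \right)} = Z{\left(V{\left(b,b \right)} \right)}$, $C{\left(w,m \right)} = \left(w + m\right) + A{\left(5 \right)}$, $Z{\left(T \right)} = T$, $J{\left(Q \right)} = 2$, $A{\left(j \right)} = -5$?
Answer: $-14$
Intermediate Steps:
$V{\left(l,S \right)} = l + 2 S$ ($V{\left(l,S \right)} = \left(S + l\right) + S = l + 2 S$)
$C{\left(w,m \right)} = -5 + m + w$ ($C{\left(w,m \right)} = \left(w + m\right) - 5 = \left(m + w\right) - 5 = -5 + m + w$)
$I{\left(b \right)} = 3 b$ ($I{\left(b \right)} = b + 2 b = 3 b$)
$I{\left(C{\left(-5,J{\left(c{\left(-2 \right)} \right)} \right)} \right)} - -10 = 3 \left(-5 + 2 - 5\right) - -10 = 3 \left(-8\right) + 10 = -24 + 10 = -14$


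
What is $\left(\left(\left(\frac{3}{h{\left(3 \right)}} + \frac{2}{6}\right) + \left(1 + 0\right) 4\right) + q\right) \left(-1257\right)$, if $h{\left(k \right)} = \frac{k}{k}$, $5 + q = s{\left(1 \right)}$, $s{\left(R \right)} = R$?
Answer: $-4190$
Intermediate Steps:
$q = -4$ ($q = -5 + 1 = -4$)
$h{\left(k \right)} = 1$
$\left(\left(\left(\frac{3}{h{\left(3 \right)}} + \frac{2}{6}\right) + \left(1 + 0\right) 4\right) + q\right) \left(-1257\right) = \left(\left(\left(\frac{3}{1} + \frac{2}{6}\right) + \left(1 + 0\right) 4\right) - 4\right) \left(-1257\right) = \left(\left(\left(3 \cdot 1 + 2 \cdot \frac{1}{6}\right) + 1 \cdot 4\right) - 4\right) \left(-1257\right) = \left(\left(\left(3 + \frac{1}{3}\right) + 4\right) - 4\right) \left(-1257\right) = \left(\left(\frac{10}{3} + 4\right) - 4\right) \left(-1257\right) = \left(\frac{22}{3} - 4\right) \left(-1257\right) = \frac{10}{3} \left(-1257\right) = -4190$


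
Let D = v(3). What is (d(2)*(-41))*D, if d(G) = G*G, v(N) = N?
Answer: -492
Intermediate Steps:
D = 3
d(G) = G²
(d(2)*(-41))*D = (2²*(-41))*3 = (4*(-41))*3 = -164*3 = -492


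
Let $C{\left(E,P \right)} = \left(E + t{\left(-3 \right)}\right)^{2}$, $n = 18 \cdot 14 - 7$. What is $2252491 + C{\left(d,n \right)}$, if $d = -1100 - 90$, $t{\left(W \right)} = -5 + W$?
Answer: $3687695$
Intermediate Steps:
$n = 245$ ($n = 252 - 7 = 245$)
$d = -1190$ ($d = -1100 - 90 = -1190$)
$C{\left(E,P \right)} = \left(-8 + E\right)^{2}$ ($C{\left(E,P \right)} = \left(E - 8\right)^{2} = \left(-8 + E\right)^{2}$)
$2252491 + C{\left(d,n \right)} = 2252491 + \left(-8 - 1190\right)^{2} = 2252491 + \left(-1198\right)^{2} = 2252491 + 1435204 = 3687695$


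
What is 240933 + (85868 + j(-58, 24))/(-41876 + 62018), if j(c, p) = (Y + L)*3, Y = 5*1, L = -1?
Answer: 2426479183/10071 ≈ 2.4094e+5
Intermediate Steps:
Y = 5
j(c, p) = 12 (j(c, p) = (5 - 1)*3 = 4*3 = 12)
240933 + (85868 + j(-58, 24))/(-41876 + 62018) = 240933 + (85868 + 12)/(-41876 + 62018) = 240933 + 85880/20142 = 240933 + 85880*(1/20142) = 240933 + 42940/10071 = 2426479183/10071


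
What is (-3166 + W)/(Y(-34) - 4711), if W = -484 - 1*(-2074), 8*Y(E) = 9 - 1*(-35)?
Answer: 3152/9411 ≈ 0.33493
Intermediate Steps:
Y(E) = 11/2 (Y(E) = (9 - 1*(-35))/8 = (9 + 35)/8 = (1/8)*44 = 11/2)
W = 1590 (W = -484 + 2074 = 1590)
(-3166 + W)/(Y(-34) - 4711) = (-3166 + 1590)/(11/2 - 4711) = -1576/(-9411/2) = -1576*(-2/9411) = 3152/9411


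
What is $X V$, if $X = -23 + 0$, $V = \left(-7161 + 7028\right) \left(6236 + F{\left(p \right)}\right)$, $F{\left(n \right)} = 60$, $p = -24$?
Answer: $19259464$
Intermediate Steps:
$V = -837368$ ($V = \left(-7161 + 7028\right) \left(6236 + 60\right) = \left(-133\right) 6296 = -837368$)
$X = -23$
$X V = \left(-23\right) \left(-837368\right) = 19259464$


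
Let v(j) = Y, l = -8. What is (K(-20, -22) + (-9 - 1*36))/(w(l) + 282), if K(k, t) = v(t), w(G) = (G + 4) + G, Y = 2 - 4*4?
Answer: -59/270 ≈ -0.21852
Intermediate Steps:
Y = -14 (Y = 2 - 16 = -14)
w(G) = 4 + 2*G (w(G) = (4 + G) + G = 4 + 2*G)
v(j) = -14
K(k, t) = -14
(K(-20, -22) + (-9 - 1*36))/(w(l) + 282) = (-14 + (-9 - 1*36))/((4 + 2*(-8)) + 282) = (-14 + (-9 - 36))/((4 - 16) + 282) = (-14 - 45)/(-12 + 282) = -59/270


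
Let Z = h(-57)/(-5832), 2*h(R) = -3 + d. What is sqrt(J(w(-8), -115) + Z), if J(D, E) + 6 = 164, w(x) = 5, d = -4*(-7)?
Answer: sqrt(1842887)/108 ≈ 12.570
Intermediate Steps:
d = 28
J(D, E) = 158 (J(D, E) = -6 + 164 = 158)
h(R) = 25/2 (h(R) = (-3 + 28)/2 = (1/2)*25 = 25/2)
Z = -25/11664 (Z = (25/2)/(-5832) = (25/2)*(-1/5832) = -25/11664 ≈ -0.0021433)
sqrt(J(w(-8), -115) + Z) = sqrt(158 - 25/11664) = sqrt(1842887/11664) = sqrt(1842887)/108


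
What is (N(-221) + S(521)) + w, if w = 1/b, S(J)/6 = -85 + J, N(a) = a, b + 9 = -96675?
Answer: 231558179/96684 ≈ 2395.0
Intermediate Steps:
b = -96684 (b = -9 - 96675 = -96684)
S(J) = -510 + 6*J (S(J) = 6*(-85 + J) = -510 + 6*J)
w = -1/96684 (w = 1/(-96684) = -1/96684 ≈ -1.0343e-5)
(N(-221) + S(521)) + w = (-221 + (-510 + 6*521)) - 1/96684 = (-221 + (-510 + 3126)) - 1/96684 = (-221 + 2616) - 1/96684 = 2395 - 1/96684 = 231558179/96684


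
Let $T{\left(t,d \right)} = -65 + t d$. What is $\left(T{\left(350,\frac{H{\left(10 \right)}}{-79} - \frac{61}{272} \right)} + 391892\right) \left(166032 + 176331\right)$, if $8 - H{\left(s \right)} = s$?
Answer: $\frac{84765879981657}{632} \approx 1.3412 \cdot 10^{11}$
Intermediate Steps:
$H{\left(s \right)} = 8 - s$
$T{\left(t,d \right)} = -65 + d t$
$\left(T{\left(350,\frac{H{\left(10 \right)}}{-79} - \frac{61}{272} \right)} + 391892\right) \left(166032 + 176331\right) = \left(\left(-65 + \left(\frac{8 - 10}{-79} - \frac{61}{272}\right) 350\right) + 391892\right) \left(166032 + 176331\right) = \left(\left(-65 + \left(\left(8 - 10\right) \left(- \frac{1}{79}\right) - \frac{61}{272}\right) 350\right) + 391892\right) 342363 = \left(\left(-65 + \left(\left(-2\right) \left(- \frac{1}{79}\right) - \frac{61}{272}\right) 350\right) + 391892\right) 342363 = \left(\left(-65 + \left(\frac{2}{79} - \frac{61}{272}\right) 350\right) + 391892\right) 342363 = \left(\left(-65 - \frac{748125}{10744}\right) + 391892\right) 342363 = \left(- \frac{1446485}{10744} + 391892\right) 342363 = \frac{4209041163}{10744} \cdot 342363 = \frac{84765879981657}{632}$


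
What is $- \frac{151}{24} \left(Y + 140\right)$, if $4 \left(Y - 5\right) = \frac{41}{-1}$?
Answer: $- \frac{81389}{96} \approx -847.8$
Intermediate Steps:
$Y = - \frac{21}{4}$ ($Y = 5 + \frac{41 \frac{1}{-1}}{4} = 5 + \frac{41 \left(-1\right)}{4} = 5 + \frac{1}{4} \left(-41\right) = 5 - \frac{41}{4} = - \frac{21}{4} \approx -5.25$)
$- \frac{151}{24} \left(Y + 140\right) = - \frac{151}{24} \left(- \frac{21}{4} + 140\right) = \left(-151\right) \frac{1}{24} \cdot \frac{539}{4} = \left(- \frac{151}{24}\right) \frac{539}{4} = - \frac{81389}{96}$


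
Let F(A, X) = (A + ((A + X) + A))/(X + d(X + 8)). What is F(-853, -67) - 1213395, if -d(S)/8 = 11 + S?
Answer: -384648841/317 ≈ -1.2134e+6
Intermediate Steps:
d(S) = -88 - 8*S (d(S) = -8*(11 + S) = -88 - 8*S)
F(A, X) = (X + 3*A)/(-152 - 7*X) (F(A, X) = (A + ((A + X) + A))/(X + (-88 - 8*(X + 8))) = (A + (X + 2*A))/(X + (-88 - 8*(8 + X))) = (X + 3*A)/(X + (-88 + (-64 - 8*X))) = (X + 3*A)/(X + (-152 - 8*X)) = (X + 3*A)/(-152 - 7*X))
F(-853, -67) - 1213395 = (-1*(-67) - 3*(-853))/(152 + 7*(-67)) - 1213395 = (67 + 2559)/(152 - 469) - 1213395 = 2626/(-317) - 1213395 = -1/317*2626 - 1213395 = -2626/317 - 1213395 = -384648841/317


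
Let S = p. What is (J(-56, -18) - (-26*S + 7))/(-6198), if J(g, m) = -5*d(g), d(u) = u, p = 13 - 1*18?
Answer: -143/6198 ≈ -0.023072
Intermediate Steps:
p = -5 (p = 13 - 18 = -5)
S = -5
J(g, m) = -5*g
(J(-56, -18) - (-26*S + 7))/(-6198) = (-5*(-56) - (-26*(-5) + 7))/(-6198) = (280 - (130 + 7))*(-1/6198) = (280 - 1*137)*(-1/6198) = (280 - 137)*(-1/6198) = 143*(-1/6198) = -143/6198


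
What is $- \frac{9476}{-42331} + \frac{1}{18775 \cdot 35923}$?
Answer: $\frac{6391129226031}{28550326031575} \approx 0.22385$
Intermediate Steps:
$- \frac{9476}{-42331} + \frac{1}{18775 \cdot 35923} = \left(-9476\right) \left(- \frac{1}{42331}\right) + \frac{1}{18775} \cdot \frac{1}{35923} = \frac{9476}{42331} + \frac{1}{674454325} = \frac{6391129226031}{28550326031575}$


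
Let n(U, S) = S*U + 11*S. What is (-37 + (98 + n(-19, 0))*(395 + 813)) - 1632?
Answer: 116715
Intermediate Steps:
n(U, S) = 11*S + S*U
(-37 + (98 + n(-19, 0))*(395 + 813)) - 1632 = (-37 + (98 + 0*(11 - 19))*(395 + 813)) - 1632 = (-37 + (98 + 0*(-8))*1208) - 1632 = (-37 + (98 + 0)*1208) - 1632 = (-37 + 98*1208) - 1632 = (-37 + 118384) - 1632 = 118347 - 1632 = 116715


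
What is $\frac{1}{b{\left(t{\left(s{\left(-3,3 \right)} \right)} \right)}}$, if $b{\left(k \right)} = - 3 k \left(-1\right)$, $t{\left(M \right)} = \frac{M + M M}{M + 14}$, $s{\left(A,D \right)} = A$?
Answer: $\frac{11}{18} \approx 0.61111$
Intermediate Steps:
$t{\left(M \right)} = \frac{M + M^{2}}{14 + M}$
$b{\left(k \right)} = 3 k$
$\frac{1}{b{\left(t{\left(s{\left(-3,3 \right)} \right)} \right)}} = \frac{1}{3 \left(- \frac{3 \left(1 - 3\right)}{14 - 3}\right)} = \frac{1}{3 \left(\left(-3\right) \frac{1}{11} \left(-2\right)\right)} = \frac{1}{3 \cdot \frac{6}{11}} = \frac{1}{\frac{18}{11}} = \frac{11}{18}$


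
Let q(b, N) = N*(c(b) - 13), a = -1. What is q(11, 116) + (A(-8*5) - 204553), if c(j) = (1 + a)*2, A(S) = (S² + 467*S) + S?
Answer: -223181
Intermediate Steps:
A(S) = S² + 468*S
c(j) = 0 (c(j) = (1 - 1)*2 = 0*2 = 0)
q(b, N) = -13*N (q(b, N) = N*(0 - 13) = N*(-13) = -13*N)
q(11, 116) + (A(-8*5) - 204553) = -13*116 + ((-8*5)*(468 - 8*5) - 204553) = -1508 + (-40*(468 - 40) - 204553) = -1508 + (-40*428 - 204553) = -1508 + (-17120 - 204553) = -1508 - 221673 = -223181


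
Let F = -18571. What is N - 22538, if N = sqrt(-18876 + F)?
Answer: -22538 + I*sqrt(37447) ≈ -22538.0 + 193.51*I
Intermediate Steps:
N = I*sqrt(37447) (N = sqrt(-18876 - 18571) = sqrt(-37447) = I*sqrt(37447) ≈ 193.51*I)
N - 22538 = I*sqrt(37447) - 22538 = -22538 + I*sqrt(37447)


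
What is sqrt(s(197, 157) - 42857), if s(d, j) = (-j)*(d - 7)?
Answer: I*sqrt(72687) ≈ 269.61*I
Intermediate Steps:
s(d, j) = -j*(-7 + d) (s(d, j) = (-j)*(-7 + d) = -j*(-7 + d))
sqrt(s(197, 157) - 42857) = sqrt(157*(7 - 1*197) - 42857) = sqrt(157*(7 - 197) - 42857) = sqrt(157*(-190) - 42857) = sqrt(-29830 - 42857) = sqrt(-72687) = I*sqrt(72687)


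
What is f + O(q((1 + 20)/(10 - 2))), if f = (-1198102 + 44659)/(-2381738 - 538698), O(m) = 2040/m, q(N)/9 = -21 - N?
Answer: -15233169659/1655887212 ≈ -9.1994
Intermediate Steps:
q(N) = -189 - 9*N (q(N) = 9*(-21 - N) = -189 - 9*N)
f = 1153443/2920436 (f = -1153443/(-2920436) = -1153443*(-1/2920436) = 1153443/2920436 ≈ 0.39496)
f + O(q((1 + 20)/(10 - 2))) = 1153443/2920436 + 2040/(-189 - 9*(1 + 20)/(10 - 2)) = 1153443/2920436 + 2040/(-189 - 189/8) = 1153443/2920436 + 2040/(-1701/8) = 1153443/2920436 + 2040*(-8/1701) = 1153443/2920436 - 5440/567 = -15233169659/1655887212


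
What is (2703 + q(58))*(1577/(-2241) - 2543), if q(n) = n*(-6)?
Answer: -53913800/9 ≈ -5.9904e+6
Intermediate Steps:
q(n) = -6*n
(2703 + q(58))*(1577/(-2241) - 2543) = (2703 - 6*58)*(1577/(-2241) - 2543) = (2703 - 348)*(1577*(-1/2241) - 2543) = 2355*(-19/27 - 2543) = 2355*(-68680/27) = -53913800/9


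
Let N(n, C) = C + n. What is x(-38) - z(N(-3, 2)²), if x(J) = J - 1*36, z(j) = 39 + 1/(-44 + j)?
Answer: -4858/43 ≈ -112.98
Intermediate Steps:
x(J) = -36 + J (x(J) = J - 36 = -36 + J)
x(-38) - z(N(-3, 2)²) = (-36 - 38) - (-1715 + 39*(2 - 3)²)/(-44 + (2 - 3)²) = -74 - (-1715 + 39*(-1)²)/(-44 + (-1)²) = -74 - (-1715 + 39*1)/(-44 + 1) = -74 - (-1715 + 39)/(-43) = -74 - (-1)*(-1676)/43 = -74 - 1*1676/43 = -74 - 1676/43 = -4858/43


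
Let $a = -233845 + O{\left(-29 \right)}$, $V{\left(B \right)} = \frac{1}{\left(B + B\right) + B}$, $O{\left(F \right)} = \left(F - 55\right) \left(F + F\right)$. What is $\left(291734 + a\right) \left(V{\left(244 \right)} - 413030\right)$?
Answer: $- \frac{18975032644799}{732} \approx -2.5922 \cdot 10^{10}$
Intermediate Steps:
$O{\left(F \right)} = 2 F \left(-55 + F\right)$ ($O{\left(F \right)} = \left(-55 + F\right) 2 F = 2 F \left(-55 + F\right)$)
$V{\left(B \right)} = \frac{1}{3 B}$ ($V{\left(B \right)} = \frac{1}{2 B + B} = \frac{1}{3 B}$)
$a = -228973$ ($a = -233845 + 2 \left(-29\right) \left(-55 - 29\right) = -233845 + 2 \left(-29\right) \left(-84\right) = -233845 + 4872 = -228973$)
$\left(291734 + a\right) \left(V{\left(244 \right)} - 413030\right) = \left(291734 - 228973\right) \left(\frac{1}{3 \cdot 244} - 413030\right) = 62761 \left(\frac{1}{3} \cdot \frac{1}{244} - 413030\right) = 62761 \left(\frac{1}{732} - 413030\right) = 62761 \left(- \frac{302337959}{732}\right) = - \frac{18975032644799}{732}$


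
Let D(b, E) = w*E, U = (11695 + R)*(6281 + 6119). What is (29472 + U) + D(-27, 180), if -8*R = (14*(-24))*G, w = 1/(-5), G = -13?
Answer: 138277036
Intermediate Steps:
w = -⅕ (w = 1*(-⅕) = -⅕ ≈ -0.20000)
R = -546 (R = -14*(-24)*(-13)/8 = -(-42)*(-13) = -⅛*4368 = -546)
U = 138247600 (U = (11695 - 546)*(6281 + 6119) = 11149*12400 = 138247600)
D(b, E) = -E/5
(29472 + U) + D(-27, 180) = (29472 + 138247600) - ⅕*180 = 138277072 - 36 = 138277036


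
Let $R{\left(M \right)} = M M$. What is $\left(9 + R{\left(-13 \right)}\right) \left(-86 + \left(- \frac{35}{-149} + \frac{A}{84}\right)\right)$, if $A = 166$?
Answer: $- \frac{46667239}{3129} \approx -14914.0$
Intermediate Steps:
$R{\left(M \right)} = M^{2}$
$\left(9 + R{\left(-13 \right)}\right) \left(-86 + \left(- \frac{35}{-149} + \frac{A}{84}\right)\right) = \left(9 + \left(-13\right)^{2}\right) \left(-86 + \left(- \frac{35}{-149} + \frac{166}{84}\right)\right) = \left(9 + 169\right) \left(-86 + \left(\left(-35\right) \left(- \frac{1}{149}\right) + 166 \cdot \frac{1}{84}\right)\right) = 178 \left(-86 + \left(\frac{35}{149} + \frac{83}{42}\right)\right) = 178 \left(-86 + \frac{13837}{6258}\right) = 178 \left(- \frac{524351}{6258}\right) = - \frac{46667239}{3129}$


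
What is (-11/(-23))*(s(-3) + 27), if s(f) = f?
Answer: 264/23 ≈ 11.478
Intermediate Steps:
(-11/(-23))*(s(-3) + 27) = (-11/(-23))*(-3 + 27) = -11*(-1/23)*24 = (11/23)*24 = 264/23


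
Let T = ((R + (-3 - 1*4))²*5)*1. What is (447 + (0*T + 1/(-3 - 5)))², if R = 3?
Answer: 12780625/64 ≈ 1.9970e+5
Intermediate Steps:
T = 80 (T = ((3 + (-3 - 1*4))²*5)*1 = ((3 + (-3 - 4))²*5)*1 = ((3 - 7)²*5)*1 = ((-4)²*5)*1 = (16*5)*1 = 80*1 = 80)
(447 + (0*T + 1/(-3 - 5)))² = (447 + (0*80 + 1/(-3 - 5)))² = (447 + (0 + 1/(-8)))² = (447 + (0 - ⅛))² = (447 - ⅛)² = (3575/8)² = 12780625/64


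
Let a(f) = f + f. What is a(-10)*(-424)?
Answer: 8480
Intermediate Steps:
a(f) = 2*f
a(-10)*(-424) = (2*(-10))*(-424) = -20*(-424) = 8480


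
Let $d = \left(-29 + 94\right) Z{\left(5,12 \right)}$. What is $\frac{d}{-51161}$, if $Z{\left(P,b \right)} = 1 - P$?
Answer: $\frac{260}{51161} \approx 0.005082$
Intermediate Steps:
$d = -260$ ($d = \left(-29 + 94\right) \left(1 - 5\right) = 65 \left(1 - 5\right) = 65 \left(-4\right) = -260$)
$\frac{d}{-51161} = - \frac{260}{-51161} = \left(-260\right) \left(- \frac{1}{51161}\right) = \frac{260}{51161}$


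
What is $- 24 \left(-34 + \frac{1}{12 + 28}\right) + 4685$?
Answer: $\frac{27502}{5} \approx 5500.4$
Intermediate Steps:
$- 24 \left(-34 + \frac{1}{12 + 28}\right) + 4685 = - 24 \left(-34 + \frac{1}{40}\right) + 4685 = \left(-24\right) \left(- \frac{1359}{40}\right) + 4685 = \frac{4077}{5} + 4685 = \frac{27502}{5}$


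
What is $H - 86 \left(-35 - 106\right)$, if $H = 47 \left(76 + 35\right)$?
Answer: $17343$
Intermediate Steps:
$H = 5217$ ($H = 47 \cdot 111 = 5217$)
$H - 86 \left(-35 - 106\right) = 5217 - 86 \left(-35 - 106\right) = 5217 - -12126 = 5217 + 12126 = 17343$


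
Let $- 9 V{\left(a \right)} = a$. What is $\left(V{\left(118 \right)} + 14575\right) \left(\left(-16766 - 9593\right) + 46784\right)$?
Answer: $\frac{2676839225}{9} \approx 2.9743 \cdot 10^{8}$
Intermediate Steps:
$V{\left(a \right)} = - \frac{a}{9}$
$\left(V{\left(118 \right)} + 14575\right) \left(\left(-16766 - 9593\right) + 46784\right) = \left(\left(- \frac{1}{9}\right) 118 + 14575\right) \left(\left(-16766 - 9593\right) + 46784\right) = \left(- \frac{118}{9} + 14575\right) \left(-26359 + 46784\right) = \frac{131057}{9} \cdot 20425 = \frac{2676839225}{9}$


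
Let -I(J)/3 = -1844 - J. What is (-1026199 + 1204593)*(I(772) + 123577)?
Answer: 23445431450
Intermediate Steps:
I(J) = 5532 + 3*J (I(J) = -3*(-1844 - J) = 5532 + 3*J)
(-1026199 + 1204593)*(I(772) + 123577) = (-1026199 + 1204593)*((5532 + 3*772) + 123577) = 178394*((5532 + 2316) + 123577) = 178394*(7848 + 123577) = 178394*131425 = 23445431450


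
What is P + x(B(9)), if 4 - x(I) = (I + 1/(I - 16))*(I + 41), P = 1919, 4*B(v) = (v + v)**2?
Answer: -517457/65 ≈ -7960.9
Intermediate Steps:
B(v) = v**2 (B(v) = (v + v)**2/4 = (2*v)**2/4 = (4*v**2)/4 = v**2)
x(I) = 4 - (41 + I)*(I + 1/(-16 + I)) (x(I) = 4 - (I + 1/(I - 16))*(I + 41) = 4 - (I + 1/(-16 + I))*(41 + I) = 4 - (41 + I)*(I + 1/(-16 + I)))
P + x(B(9)) = 1919 + (-105 - (9**2)**3 - 25*(9**2)**2 + 659*9**2)/(-16 + 9**2) = 1919 + (-105 - 1*81**3 - 25*81**2 + 659*81)/(-16 + 81) = 1919 + (-105 - 1*531441 - 25*6561 + 53379)/65 = 1919 + (-105 - 531441 - 164025 + 53379)/65 = 1919 + (1/65)*(-642192) = 1919 - 642192/65 = -517457/65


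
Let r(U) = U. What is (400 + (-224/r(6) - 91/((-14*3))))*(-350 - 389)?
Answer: -1617671/6 ≈ -2.6961e+5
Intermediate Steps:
(400 + (-224/r(6) - 91/((-14*3))))*(-350 - 389) = (400 + (-224/6 - 91/((-14*3))))*(-350 - 389) = (400 + (-224*1/6 - 91/(-42)))*(-739) = (400 + (-112/3 - 91*(-1/42)))*(-739) = (400 + (-112/3 + 13/6))*(-739) = (400 - 211/6)*(-739) = (2189/6)*(-739) = -1617671/6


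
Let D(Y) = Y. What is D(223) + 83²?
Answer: 7112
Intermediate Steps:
D(223) + 83² = 223 + 83² = 223 + 6889 = 7112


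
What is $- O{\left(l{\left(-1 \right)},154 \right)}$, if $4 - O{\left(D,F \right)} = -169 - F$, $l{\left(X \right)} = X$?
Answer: $-327$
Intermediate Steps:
$O{\left(D,F \right)} = 173 + F$ ($O{\left(D,F \right)} = 4 - \left(-169 - F\right) = 4 + \left(169 + F\right) = 173 + F$)
$- O{\left(l{\left(-1 \right)},154 \right)} = - (173 + 154) = \left(-1\right) 327 = -327$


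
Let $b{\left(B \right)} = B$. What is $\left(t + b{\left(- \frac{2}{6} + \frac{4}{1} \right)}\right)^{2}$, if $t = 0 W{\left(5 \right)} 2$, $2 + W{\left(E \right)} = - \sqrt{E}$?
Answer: $\frac{121}{9} \approx 13.444$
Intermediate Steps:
$W{\left(E \right)} = -2 - \sqrt{E}$
$t = 0$ ($t = 0 \left(-2 - \sqrt{5}\right) 2 = 0 \cdot 2 = 0$)
$\left(t + b{\left(- \frac{2}{6} + \frac{4}{1} \right)}\right)^{2} = \left(0 + \left(- \frac{2}{6} + \frac{4}{1}\right)\right)^{2} = \left(0 + \left(\left(-2\right) \frac{1}{6} + 4 \cdot 1\right)\right)^{2} = \left(0 + \left(- \frac{1}{3} + 4\right)\right)^{2} = \left(0 + \frac{11}{3}\right)^{2} = \left(\frac{11}{3}\right)^{2} = \frac{121}{9}$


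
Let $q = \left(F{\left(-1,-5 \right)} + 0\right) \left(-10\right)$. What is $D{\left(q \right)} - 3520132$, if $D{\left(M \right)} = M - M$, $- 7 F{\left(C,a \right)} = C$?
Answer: $-3520132$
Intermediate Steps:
$F{\left(C,a \right)} = - \frac{C}{7}$
$q = - \frac{10}{7}$ ($q = \left(\left(- \frac{1}{7}\right) \left(-1\right) + 0\right) \left(-10\right) = \left(\frac{1}{7} + 0\right) \left(-10\right) = \frac{1}{7} \left(-10\right) = - \frac{10}{7} \approx -1.4286$)
$D{\left(M \right)} = 0$
$D{\left(q \right)} - 3520132 = 0 - 3520132 = -3520132$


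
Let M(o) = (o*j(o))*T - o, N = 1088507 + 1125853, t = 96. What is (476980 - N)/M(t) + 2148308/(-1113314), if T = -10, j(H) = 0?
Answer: 241755404969/13359768 ≈ 18096.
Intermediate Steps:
N = 2214360
M(o) = -o (M(o) = (o*0)*(-10) - o = 0*(-10) - o = 0 - o = -o)
(476980 - N)/M(t) + 2148308/(-1113314) = (476980 - 1*2214360)/((-1*96)) + 2148308/(-1113314) = (476980 - 2214360)/(-96) + 2148308*(-1/1113314) = -1737380*(-1/96) - 1074154/556657 = 434345/24 - 1074154/556657 = 241755404969/13359768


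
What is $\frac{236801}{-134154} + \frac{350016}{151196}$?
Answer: $\frac{2788170617}{5070887046} \approx 0.54984$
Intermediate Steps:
$\frac{236801}{-134154} + \frac{350016}{151196} = 236801 \left(- \frac{1}{134154}\right) + 350016 \cdot \frac{1}{151196} = - \frac{236801}{134154} + \frac{87504}{37799} = \frac{2788170617}{5070887046}$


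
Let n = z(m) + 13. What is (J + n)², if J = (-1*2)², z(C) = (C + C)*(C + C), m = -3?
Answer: 2809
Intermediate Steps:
z(C) = 4*C² (z(C) = (2*C)*(2*C) = 4*C²)
n = 49 (n = 4*(-3)² + 13 = 4*9 + 13 = 36 + 13 = 49)
J = 4 (J = (-2)² = 4)
(J + n)² = (4 + 49)² = 53² = 2809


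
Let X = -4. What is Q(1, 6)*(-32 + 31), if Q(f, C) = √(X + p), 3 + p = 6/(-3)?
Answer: -3*I ≈ -3.0*I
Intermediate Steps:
p = -5 (p = -3 + 6/(-3) = -3 + 6*(-⅓) = -3 - 2 = -5)
Q(f, C) = 3*I (Q(f, C) = √(-4 - 5) = √(-9) = 3*I)
Q(1, 6)*(-32 + 31) = (3*I)*(-32 + 31) = (3*I)*(-1) = -3*I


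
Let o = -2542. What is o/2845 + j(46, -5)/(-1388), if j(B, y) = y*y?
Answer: -3599421/3948860 ≈ -0.91151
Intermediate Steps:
j(B, y) = y²
o/2845 + j(46, -5)/(-1388) = -2542/2845 + (-5)²/(-1388) = -2542*1/2845 + 25*(-1/1388) = -2542/2845 - 25/1388 = -3599421/3948860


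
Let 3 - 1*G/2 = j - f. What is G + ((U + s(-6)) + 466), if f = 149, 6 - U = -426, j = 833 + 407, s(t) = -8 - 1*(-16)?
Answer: -1270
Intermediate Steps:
s(t) = 8 (s(t) = -8 + 16 = 8)
j = 1240
U = 432 (U = 6 - 1*(-426) = 6 + 426 = 432)
G = -2176 (G = 6 - 2*(1240 - 1*149) = 6 - 2*(1240 - 149) = 6 - 2*1091 = 6 - 2182 = -2176)
G + ((U + s(-6)) + 466) = -2176 + ((432 + 8) + 466) = -2176 + (440 + 466) = -2176 + 906 = -1270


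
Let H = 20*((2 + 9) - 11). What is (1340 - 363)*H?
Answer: 0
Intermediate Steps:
H = 0 (H = 20*(11 - 11) = 20*0 = 0)
(1340 - 363)*H = (1340 - 363)*0 = 977*0 = 0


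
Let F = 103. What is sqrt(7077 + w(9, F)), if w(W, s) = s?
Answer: 2*sqrt(1795) ≈ 84.735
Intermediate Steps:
sqrt(7077 + w(9, F)) = sqrt(7077 + 103) = sqrt(7180) = 2*sqrt(1795)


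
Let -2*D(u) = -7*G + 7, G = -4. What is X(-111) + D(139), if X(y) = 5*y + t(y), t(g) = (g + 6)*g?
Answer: 22165/2 ≈ 11083.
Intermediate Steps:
t(g) = g*(6 + g) (t(g) = (6 + g)*g = g*(6 + g))
X(y) = 5*y + y*(6 + y)
D(u) = -35/2 (D(u) = -(-7*(-4) + 7)/2 = -(28 + 7)/2 = -1/2*35 = -35/2)
X(-111) + D(139) = -111*(11 - 111) - 35/2 = -111*(-100) - 35/2 = 11100 - 35/2 = 22165/2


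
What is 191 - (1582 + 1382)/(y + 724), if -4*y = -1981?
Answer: 919651/4877 ≈ 188.57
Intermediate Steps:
y = 1981/4 (y = -¼*(-1981) = 1981/4 ≈ 495.25)
191 - (1582 + 1382)/(y + 724) = 191 - (1582 + 1382)/(1981/4 + 724) = 191 - 2964/4877/4 = 191 - 2964*4/4877 = 191 - 1*11856/4877 = 191 - 11856/4877 = 919651/4877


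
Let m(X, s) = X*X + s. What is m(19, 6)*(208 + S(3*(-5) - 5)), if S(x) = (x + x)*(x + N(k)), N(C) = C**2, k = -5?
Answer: 2936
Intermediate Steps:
S(x) = 2*x*(25 + x) (S(x) = (x + x)*(x + (-5)**2) = (2*x)*(x + 25) = (2*x)*(25 + x) = 2*x*(25 + x))
m(X, s) = s + X**2 (m(X, s) = X**2 + s = s + X**2)
m(19, 6)*(208 + S(3*(-5) - 5)) = (6 + 19**2)*(208 + 2*(3*(-5) - 5)*(25 + (3*(-5) - 5))) = (6 + 361)*(208 + 2*(-15 - 5)*(25 + (-15 - 5))) = 367*(208 + 2*(-20)*(25 - 20)) = 367*(208 + 2*(-20)*5) = 367*(208 - 200) = 367*8 = 2936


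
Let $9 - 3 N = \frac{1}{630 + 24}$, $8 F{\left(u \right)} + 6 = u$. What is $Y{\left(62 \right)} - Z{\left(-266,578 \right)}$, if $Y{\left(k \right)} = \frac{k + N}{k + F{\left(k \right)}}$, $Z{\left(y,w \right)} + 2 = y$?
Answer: $\frac{36408833}{135378} \approx 268.94$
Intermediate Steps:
$F{\left(u \right)} = - \frac{3}{4} + \frac{u}{8}$
$Z{\left(y,w \right)} = -2 + y$
$N = \frac{5885}{1962}$ ($N = 3 - \frac{1}{3 \left(630 + 24\right)} = 3 - \frac{1}{3 \cdot 654} = 3 - \frac{1}{1962} = \frac{5885}{1962} \approx 2.9995$)
$Y{\left(k \right)} = \frac{\frac{5885}{1962} + k}{- \frac{3}{4} + \frac{9 k}{8}}$ ($Y{\left(k \right)} = \frac{k + \frac{5885}{1962}}{k + \left(- \frac{3}{4} + \frac{k}{8}\right)} = \frac{\frac{5885}{1962} + k}{- \frac{3}{4} + \frac{9 k}{8}}$)
$Y{\left(62 \right)} - Z{\left(-266,578 \right)} = \frac{4 \left(5885 + 1962 \cdot 62\right)}{2943 \left(-2 + 3 \cdot 62\right)} - \left(-2 - 266\right) = \frac{4 \left(5885 + 121644\right)}{2943 \left(-2 + 186\right)} - -268 = \frac{4}{2943} \cdot \frac{1}{184} \cdot 127529 + 268 = \frac{127529}{135378} + 268 = \frac{36408833}{135378}$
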